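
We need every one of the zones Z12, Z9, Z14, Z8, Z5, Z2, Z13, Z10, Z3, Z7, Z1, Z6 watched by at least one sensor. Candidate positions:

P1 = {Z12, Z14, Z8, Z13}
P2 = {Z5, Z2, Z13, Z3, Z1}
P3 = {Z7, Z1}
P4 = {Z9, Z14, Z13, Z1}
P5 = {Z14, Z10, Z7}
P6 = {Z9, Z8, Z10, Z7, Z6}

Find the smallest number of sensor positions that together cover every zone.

3

P1, P2, P6 together cover {Z12, Z9, Z14, Z8, Z5, Z2, Z13, Z10, Z3, Z7, Z1, Z6} — every zone.
No 2 of the 6 sensor positions cover everything (all 15 pairs fall short), so 3 is minimum.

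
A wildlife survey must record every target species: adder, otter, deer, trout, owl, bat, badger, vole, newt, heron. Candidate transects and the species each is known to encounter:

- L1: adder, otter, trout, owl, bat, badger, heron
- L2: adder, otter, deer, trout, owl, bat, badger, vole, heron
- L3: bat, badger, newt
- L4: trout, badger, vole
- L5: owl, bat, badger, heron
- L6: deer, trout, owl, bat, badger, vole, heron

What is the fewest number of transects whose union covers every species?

2

L2, L3 together cover {adder, otter, deer, trout, owl, bat, badger, vole, newt, heron} — every species.
No single transect contains all 10 species, so 2 is optimal.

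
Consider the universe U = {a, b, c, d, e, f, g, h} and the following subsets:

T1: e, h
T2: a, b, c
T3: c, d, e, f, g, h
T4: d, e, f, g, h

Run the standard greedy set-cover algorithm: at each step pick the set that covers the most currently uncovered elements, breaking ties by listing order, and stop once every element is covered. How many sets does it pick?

2

Pick 1: T3 covers 6 new elements (c, d, e, f, g, h).
Pick 2: T2 covers 2 new elements (a, b).
Greedy uses 2 sets.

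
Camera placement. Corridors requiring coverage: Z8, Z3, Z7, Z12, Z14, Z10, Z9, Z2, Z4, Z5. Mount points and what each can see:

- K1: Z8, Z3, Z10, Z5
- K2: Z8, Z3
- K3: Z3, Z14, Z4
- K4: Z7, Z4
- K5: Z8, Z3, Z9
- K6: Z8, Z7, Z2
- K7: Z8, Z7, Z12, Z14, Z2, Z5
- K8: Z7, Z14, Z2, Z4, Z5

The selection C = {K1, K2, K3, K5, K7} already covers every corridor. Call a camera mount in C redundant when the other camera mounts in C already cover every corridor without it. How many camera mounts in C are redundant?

Drop K1: Z10 uncovered — not redundant.
Drop K2: the rest still cover every corridor — redundant.
Drop K3: Z4 uncovered — not redundant.
Drop K5: Z9 uncovered — not redundant.
Drop K7: Z7, Z12, Z2 uncovered — not redundant.
1 redundant: K2.

1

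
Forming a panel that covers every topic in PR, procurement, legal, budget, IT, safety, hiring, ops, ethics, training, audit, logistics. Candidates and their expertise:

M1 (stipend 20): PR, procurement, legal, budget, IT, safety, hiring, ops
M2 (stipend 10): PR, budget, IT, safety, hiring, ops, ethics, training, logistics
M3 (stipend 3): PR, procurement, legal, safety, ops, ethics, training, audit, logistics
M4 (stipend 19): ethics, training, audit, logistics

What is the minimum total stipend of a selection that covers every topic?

13

M2, M3 cover every topic at stipend 10 + 3 = 13.
Any cover uses at least 2 members; among all covering selections none totals below 13.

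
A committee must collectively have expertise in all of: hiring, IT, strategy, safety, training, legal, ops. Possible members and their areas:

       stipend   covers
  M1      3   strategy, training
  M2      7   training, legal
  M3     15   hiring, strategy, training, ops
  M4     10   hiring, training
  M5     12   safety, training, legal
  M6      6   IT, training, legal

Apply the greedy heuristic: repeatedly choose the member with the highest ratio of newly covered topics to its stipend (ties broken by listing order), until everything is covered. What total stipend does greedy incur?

Pick 1: M1 adds 2 new (strategy, training) at stipend 3 (ratio 2/3).
Pick 2: M6 adds 2 new (IT, legal) at stipend 6 (ratio 2/6).
Pick 3: M3 adds 2 new (hiring, ops) at stipend 15 (ratio 2/15).
Pick 4: M5 adds 1 new (safety) at stipend 12 (ratio 1/12).
Greedy total stipend: 3 + 6 + 15 + 12 = 36. (The true optimum is 33, so greedy overshoots here.)

36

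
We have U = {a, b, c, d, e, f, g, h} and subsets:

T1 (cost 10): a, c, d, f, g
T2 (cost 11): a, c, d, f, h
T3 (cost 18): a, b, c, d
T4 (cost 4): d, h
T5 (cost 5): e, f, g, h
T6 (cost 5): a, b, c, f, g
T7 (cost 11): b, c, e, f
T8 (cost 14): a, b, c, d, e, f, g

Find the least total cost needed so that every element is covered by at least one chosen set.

T4, T5, T6 cover every element at cost 4 + 5 + 5 = 14.
Any cover uses at least 2 sets; among all covering selections none totals below 14.

14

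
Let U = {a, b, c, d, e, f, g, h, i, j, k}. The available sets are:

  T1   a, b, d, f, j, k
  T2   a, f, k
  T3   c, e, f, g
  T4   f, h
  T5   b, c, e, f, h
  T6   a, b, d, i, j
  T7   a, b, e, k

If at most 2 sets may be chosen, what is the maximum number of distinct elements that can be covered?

Choosing T1, T3 covers {a, b, c, d, e, f, g, j, k} — 9 elements.
No choice of 2 sets does better; here h, i are left uncovered.

9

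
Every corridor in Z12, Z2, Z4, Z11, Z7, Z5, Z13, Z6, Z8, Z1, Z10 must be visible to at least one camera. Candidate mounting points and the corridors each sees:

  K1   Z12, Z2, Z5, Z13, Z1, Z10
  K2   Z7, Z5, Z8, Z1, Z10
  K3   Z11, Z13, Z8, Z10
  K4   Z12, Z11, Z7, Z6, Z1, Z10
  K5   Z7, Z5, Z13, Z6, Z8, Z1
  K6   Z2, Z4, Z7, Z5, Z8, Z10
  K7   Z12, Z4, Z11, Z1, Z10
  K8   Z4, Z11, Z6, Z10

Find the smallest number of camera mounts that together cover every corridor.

K1, K2, K8 together cover {Z12, Z2, Z4, Z11, Z7, Z5, Z13, Z6, Z8, Z1, Z10} — every corridor.
No 2 of the 8 camera mounts cover everything (all 28 pairs fall short), so 3 is minimum.

3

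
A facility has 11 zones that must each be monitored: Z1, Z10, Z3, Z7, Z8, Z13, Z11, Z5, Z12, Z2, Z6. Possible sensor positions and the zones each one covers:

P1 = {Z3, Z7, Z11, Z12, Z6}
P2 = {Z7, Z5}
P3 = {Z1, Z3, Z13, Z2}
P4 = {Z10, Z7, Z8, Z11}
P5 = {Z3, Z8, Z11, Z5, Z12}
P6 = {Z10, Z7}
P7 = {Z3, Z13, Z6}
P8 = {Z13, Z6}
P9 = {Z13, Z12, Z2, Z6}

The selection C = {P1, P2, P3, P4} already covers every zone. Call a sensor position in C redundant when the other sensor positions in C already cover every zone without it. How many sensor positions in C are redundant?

0

Drop P1: Z12, Z6 uncovered — not redundant.
Drop P2: Z5 uncovered — not redundant.
Drop P3: Z1, Z13, Z2 uncovered — not redundant.
Drop P4: Z10, Z8 uncovered — not redundant.
None of the sensor positions in C is redundant.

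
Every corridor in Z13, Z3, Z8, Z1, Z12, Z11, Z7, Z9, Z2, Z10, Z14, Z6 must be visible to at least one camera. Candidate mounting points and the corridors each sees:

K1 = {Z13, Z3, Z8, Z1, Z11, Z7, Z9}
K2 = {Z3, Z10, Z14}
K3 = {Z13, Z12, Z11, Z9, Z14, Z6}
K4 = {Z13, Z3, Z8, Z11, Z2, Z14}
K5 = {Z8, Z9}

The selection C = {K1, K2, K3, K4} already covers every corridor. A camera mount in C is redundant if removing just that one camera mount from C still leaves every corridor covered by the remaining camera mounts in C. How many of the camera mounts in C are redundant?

Drop K1: Z1, Z7 uncovered — not redundant.
Drop K2: Z10 uncovered — not redundant.
Drop K3: Z12, Z6 uncovered — not redundant.
Drop K4: Z2 uncovered — not redundant.
None of the camera mounts in C is redundant.

0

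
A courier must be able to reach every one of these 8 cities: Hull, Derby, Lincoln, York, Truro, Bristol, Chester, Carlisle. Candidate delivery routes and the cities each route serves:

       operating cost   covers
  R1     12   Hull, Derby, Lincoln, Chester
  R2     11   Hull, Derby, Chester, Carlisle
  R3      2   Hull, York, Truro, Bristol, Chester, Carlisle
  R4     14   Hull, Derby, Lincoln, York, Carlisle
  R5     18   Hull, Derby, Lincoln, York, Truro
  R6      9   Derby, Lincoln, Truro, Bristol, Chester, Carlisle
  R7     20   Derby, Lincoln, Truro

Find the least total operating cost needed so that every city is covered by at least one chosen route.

11

R3, R6 cover every city at operating cost 2 + 9 = 11.
Any cover uses at least 2 routes; among all covering selections none totals below 11.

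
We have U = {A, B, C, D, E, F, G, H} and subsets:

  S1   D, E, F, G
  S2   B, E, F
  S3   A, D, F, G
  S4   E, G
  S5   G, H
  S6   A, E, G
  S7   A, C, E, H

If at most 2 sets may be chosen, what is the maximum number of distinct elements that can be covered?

7

Choosing S1, S7 covers {A, C, D, E, F, G, H} — 7 elements.
No choice of 2 sets does better; here B is left uncovered.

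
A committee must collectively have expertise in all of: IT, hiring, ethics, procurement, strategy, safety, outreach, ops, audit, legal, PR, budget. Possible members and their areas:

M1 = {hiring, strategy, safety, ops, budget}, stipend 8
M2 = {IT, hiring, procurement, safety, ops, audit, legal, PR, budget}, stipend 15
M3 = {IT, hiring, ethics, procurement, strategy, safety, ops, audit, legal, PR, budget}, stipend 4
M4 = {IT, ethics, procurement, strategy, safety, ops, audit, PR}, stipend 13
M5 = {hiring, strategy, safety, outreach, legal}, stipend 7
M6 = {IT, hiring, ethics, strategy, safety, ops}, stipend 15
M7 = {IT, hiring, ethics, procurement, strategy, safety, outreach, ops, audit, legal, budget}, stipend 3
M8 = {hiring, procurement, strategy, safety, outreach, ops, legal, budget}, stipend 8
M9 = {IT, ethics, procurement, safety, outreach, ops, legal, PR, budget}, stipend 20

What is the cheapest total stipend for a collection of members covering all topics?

7

M3, M7 cover every topic at stipend 4 + 3 = 7.
Any cover uses at least 2 members; among all covering selections none totals below 7.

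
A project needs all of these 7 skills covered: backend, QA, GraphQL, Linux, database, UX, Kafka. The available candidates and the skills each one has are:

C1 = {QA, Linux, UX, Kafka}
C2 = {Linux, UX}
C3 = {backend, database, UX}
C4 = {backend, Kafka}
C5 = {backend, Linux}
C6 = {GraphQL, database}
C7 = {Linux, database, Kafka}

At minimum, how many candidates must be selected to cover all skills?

C1, C3, C6 together cover {backend, QA, GraphQL, Linux, database, UX, Kafka} — every skill.
No 2 of the 7 candidates cover everything (all 21 pairs fall short), so 3 is minimum.

3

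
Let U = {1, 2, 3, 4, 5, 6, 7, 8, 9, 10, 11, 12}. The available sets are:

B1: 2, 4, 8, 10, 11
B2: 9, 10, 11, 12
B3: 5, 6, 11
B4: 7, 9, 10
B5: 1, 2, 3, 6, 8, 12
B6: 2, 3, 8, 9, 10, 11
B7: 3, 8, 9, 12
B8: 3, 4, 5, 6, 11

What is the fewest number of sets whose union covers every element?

B4, B5, B8 together cover {1, 2, 3, 4, 5, 6, 7, 8, 9, 10, 11, 12} — every element.
No 2 of the 8 sets cover everything (all 28 pairs fall short), so 3 is minimum.
Greedy (largest uncovered first) would take B5, B1, B4, B3 — 4 sets — but 3 suffice.

3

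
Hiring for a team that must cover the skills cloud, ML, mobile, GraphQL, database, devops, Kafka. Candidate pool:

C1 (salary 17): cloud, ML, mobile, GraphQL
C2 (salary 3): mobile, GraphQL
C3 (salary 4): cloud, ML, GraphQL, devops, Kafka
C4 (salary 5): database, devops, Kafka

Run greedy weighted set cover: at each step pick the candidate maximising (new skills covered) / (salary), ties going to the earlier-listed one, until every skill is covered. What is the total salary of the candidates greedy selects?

12

Pick 1: C3 adds 5 new (cloud, ML, GraphQL, devops, Kafka) at salary 4 (ratio 5/4).
Pick 2: C2 adds 1 new (mobile) at salary 3 (ratio 1/3).
Pick 3: C4 adds 1 new (database) at salary 5 (ratio 1/5).
Greedy total salary: 4 + 3 + 5 = 12.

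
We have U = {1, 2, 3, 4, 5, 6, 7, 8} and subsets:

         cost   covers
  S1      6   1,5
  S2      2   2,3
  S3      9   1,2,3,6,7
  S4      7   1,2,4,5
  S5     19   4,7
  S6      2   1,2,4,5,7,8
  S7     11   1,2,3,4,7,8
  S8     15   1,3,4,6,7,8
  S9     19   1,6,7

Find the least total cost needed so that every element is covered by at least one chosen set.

11

S3, S6 cover every element at cost 9 + 2 = 11.
Any cover uses at least 2 sets; among all covering selections none totals below 11.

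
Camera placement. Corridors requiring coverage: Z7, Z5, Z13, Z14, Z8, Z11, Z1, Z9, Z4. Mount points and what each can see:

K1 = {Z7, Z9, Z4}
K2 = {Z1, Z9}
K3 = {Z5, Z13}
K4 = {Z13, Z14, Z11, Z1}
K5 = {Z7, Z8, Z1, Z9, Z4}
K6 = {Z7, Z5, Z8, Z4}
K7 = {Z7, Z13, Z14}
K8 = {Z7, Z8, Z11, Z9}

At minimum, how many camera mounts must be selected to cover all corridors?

K1, K4, K6 together cover {Z7, Z5, Z13, Z14, Z8, Z11, Z1, Z9, Z4} — every corridor.
No 2 of the 8 camera mounts cover everything (all 28 pairs fall short), so 3 is minimum.

3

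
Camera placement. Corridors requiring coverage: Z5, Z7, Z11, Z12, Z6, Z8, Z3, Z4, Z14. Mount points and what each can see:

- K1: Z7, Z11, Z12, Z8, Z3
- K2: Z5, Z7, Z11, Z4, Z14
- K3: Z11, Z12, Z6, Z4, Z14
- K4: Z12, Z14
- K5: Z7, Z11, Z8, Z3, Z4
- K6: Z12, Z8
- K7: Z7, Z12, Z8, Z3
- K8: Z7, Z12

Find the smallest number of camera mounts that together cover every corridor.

K1, K2, K3 together cover {Z5, Z7, Z11, Z12, Z6, Z8, Z3, Z4, Z14} — every corridor.
No 2 of the 8 camera mounts cover everything (all 28 pairs fall short), so 3 is minimum.

3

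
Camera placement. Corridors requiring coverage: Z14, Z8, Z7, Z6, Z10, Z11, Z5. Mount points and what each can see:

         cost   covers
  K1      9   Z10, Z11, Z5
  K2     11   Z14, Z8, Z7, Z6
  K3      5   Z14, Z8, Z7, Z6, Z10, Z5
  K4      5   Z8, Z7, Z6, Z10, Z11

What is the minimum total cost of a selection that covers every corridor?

K3, K4 cover every corridor at cost 5 + 5 = 10.
Any cover uses at least 2 camera mounts; among all covering selections none totals below 10.

10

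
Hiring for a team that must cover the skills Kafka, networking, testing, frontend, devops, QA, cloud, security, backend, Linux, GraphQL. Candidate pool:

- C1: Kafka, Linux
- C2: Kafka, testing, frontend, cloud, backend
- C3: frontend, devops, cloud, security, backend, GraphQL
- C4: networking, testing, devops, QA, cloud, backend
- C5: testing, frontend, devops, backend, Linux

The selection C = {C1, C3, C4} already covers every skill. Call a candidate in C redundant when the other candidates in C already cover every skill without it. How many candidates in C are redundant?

Drop C1: Kafka, Linux uncovered — not redundant.
Drop C3: frontend, security, GraphQL uncovered — not redundant.
Drop C4: networking, testing, QA uncovered — not redundant.
None of the candidates in C is redundant.

0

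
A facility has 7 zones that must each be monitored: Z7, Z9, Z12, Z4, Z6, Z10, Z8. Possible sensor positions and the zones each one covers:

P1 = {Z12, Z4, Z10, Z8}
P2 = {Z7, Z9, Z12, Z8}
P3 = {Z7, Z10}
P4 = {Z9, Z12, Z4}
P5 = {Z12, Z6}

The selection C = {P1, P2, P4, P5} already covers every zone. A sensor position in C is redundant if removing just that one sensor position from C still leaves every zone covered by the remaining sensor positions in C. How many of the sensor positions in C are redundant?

Drop P1: Z10 uncovered — not redundant.
Drop P2: Z7 uncovered — not redundant.
Drop P4: the rest still cover every zone — redundant.
Drop P5: Z6 uncovered — not redundant.
1 redundant: P4.

1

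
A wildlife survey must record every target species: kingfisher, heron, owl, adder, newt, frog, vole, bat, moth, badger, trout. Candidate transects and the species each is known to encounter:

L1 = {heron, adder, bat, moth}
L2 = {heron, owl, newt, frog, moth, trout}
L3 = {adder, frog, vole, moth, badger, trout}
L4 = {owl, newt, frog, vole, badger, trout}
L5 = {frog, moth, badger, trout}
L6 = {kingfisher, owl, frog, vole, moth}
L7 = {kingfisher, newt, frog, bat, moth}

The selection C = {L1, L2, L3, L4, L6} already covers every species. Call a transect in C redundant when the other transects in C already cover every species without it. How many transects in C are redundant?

Drop L1: bat uncovered — not redundant.
Drop L2: the rest still cover every species — redundant.
Drop L3: the rest still cover every species — redundant.
Drop L4: the rest still cover every species — redundant.
Drop L6: kingfisher uncovered — not redundant.
3 redundant: L2, L3, L4.

3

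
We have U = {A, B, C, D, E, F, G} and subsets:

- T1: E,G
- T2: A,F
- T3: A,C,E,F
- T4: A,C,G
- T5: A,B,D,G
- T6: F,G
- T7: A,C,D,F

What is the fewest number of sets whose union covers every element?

2

T3, T5 together cover {A, B, C, D, E, F, G} — every element.
No single set contains all 7 elements, so 2 is optimal.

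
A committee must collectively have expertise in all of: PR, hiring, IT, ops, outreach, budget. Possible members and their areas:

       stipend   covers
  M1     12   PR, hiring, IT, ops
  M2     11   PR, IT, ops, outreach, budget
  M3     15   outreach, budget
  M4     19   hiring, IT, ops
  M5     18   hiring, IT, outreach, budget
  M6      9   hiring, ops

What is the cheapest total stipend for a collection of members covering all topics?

20

M2, M6 cover every topic at stipend 11 + 9 = 20.
Any cover uses at least 2 members; among all covering selections none totals below 20.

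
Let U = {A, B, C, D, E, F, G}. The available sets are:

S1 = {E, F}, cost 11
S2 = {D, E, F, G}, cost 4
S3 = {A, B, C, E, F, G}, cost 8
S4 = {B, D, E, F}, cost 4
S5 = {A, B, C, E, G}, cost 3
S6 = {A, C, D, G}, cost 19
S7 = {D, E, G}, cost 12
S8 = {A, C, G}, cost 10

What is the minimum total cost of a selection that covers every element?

S2, S5 cover every element at cost 4 + 3 = 7.
Any cover uses at least 2 sets; among all covering selections none totals below 7.

7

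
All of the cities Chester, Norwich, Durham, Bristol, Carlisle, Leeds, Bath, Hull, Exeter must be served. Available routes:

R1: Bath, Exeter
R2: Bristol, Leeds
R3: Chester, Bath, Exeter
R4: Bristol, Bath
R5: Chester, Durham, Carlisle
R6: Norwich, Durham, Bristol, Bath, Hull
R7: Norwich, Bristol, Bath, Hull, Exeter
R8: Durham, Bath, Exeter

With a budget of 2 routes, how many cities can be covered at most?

Choosing R5, R7 covers {Chester, Norwich, Durham, Bristol, Carlisle, Bath, Hull, Exeter} — 8 cities.
No choice of 2 routes does better; here Leeds is left uncovered.

8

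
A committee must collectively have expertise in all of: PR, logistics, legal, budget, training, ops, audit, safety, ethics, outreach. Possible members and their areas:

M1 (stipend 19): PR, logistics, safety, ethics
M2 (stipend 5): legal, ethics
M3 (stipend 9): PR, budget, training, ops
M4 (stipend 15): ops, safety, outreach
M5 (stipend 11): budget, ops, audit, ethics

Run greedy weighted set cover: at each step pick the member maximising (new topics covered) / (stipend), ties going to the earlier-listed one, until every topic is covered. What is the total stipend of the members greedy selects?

Pick 1: M3 adds 4 new (PR, budget, training, ops) at stipend 9 (ratio 4/9).
Pick 2: M2 adds 2 new (legal, ethics) at stipend 5 (ratio 2/5).
Pick 3: M4 adds 2 new (safety, outreach) at stipend 15 (ratio 2/15).
Pick 4: M5 adds 1 new (audit) at stipend 11 (ratio 1/11).
Pick 5: M1 adds 1 new (logistics) at stipend 19 (ratio 1/19).
Greedy total stipend: 9 + 5 + 15 + 11 + 19 = 59.

59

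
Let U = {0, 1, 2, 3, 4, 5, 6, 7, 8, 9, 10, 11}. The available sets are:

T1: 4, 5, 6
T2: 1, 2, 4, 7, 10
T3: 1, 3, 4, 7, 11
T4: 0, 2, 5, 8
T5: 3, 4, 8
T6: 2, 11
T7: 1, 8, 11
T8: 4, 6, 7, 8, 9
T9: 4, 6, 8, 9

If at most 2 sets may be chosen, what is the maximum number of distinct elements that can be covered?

9

Choosing T3, T4 covers {0, 1, 2, 3, 4, 5, 7, 8, 11} — 9 elements.
No choice of 2 sets does better; here 6, 9, 10 are left uncovered.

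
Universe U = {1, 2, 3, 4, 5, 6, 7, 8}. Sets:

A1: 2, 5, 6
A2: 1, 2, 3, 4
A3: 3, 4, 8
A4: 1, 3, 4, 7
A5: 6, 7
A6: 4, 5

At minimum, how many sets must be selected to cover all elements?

A1, A3, A4 together cover {1, 2, 3, 4, 5, 6, 7, 8} — every element.
No 2 of the 6 sets cover everything (all 15 pairs fall short), so 3 is minimum.
Greedy (largest uncovered first) would take A2, A1, A3, A4 — 4 sets — but 3 suffice.

3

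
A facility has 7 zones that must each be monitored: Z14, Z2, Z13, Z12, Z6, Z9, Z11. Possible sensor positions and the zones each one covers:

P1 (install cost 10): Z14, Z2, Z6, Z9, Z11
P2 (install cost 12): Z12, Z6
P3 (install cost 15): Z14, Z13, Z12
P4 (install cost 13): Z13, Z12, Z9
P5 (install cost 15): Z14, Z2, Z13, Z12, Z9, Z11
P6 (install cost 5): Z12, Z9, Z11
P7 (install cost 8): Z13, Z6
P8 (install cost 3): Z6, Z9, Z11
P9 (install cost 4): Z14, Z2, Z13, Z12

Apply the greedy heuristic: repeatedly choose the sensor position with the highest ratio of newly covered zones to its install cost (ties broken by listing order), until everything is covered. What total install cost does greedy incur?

7

Pick 1: P8 adds 3 new (Z6, Z9, Z11) at install cost 3 (ratio 3/3).
Pick 2: P9 adds 4 new (Z14, Z2, Z13, Z12) at install cost 4 (ratio 4/4).
Greedy total install cost: 3 + 4 = 7.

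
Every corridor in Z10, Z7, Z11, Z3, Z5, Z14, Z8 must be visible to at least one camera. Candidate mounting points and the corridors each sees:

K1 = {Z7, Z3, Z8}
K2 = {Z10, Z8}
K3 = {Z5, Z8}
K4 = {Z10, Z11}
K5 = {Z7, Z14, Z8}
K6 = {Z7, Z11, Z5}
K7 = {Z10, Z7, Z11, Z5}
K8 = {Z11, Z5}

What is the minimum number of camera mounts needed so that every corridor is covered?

K1, K5, K7 together cover {Z10, Z7, Z11, Z3, Z5, Z14, Z8} — every corridor.
No 2 of the 8 camera mounts cover everything (all 28 pairs fall short), so 3 is minimum.

3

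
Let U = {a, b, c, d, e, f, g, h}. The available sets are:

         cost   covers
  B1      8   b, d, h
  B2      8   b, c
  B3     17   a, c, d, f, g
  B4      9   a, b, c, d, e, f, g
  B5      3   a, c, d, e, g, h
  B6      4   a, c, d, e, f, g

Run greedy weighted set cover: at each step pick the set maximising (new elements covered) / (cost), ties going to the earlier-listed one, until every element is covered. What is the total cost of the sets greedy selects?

Pick 1: B5 adds 6 new (a, c, d, e, g, h) at cost 3 (ratio 6/3).
Pick 2: B6 adds 1 new (f) at cost 4 (ratio 1/4).
Pick 3: B1 adds 1 new (b) at cost 8 (ratio 1/8).
Greedy total cost: 3 + 4 + 8 = 15. (The true optimum is 12, so greedy overshoots here.)

15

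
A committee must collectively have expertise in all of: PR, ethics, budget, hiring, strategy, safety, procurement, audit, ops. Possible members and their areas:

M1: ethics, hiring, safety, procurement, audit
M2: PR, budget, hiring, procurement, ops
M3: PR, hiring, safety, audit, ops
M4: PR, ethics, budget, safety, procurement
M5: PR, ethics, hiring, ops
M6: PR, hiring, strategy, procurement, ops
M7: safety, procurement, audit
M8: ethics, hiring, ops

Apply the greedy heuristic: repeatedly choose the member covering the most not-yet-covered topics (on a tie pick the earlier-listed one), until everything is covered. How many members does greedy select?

Pick 1: M1 covers 5 new topics (ethics, hiring, safety, procurement, audit).
Pick 2: M2 covers 3 new topics (PR, budget, ops).
Pick 3: M6 covers 1 new topics (strategy).
Greedy uses 3 members.

3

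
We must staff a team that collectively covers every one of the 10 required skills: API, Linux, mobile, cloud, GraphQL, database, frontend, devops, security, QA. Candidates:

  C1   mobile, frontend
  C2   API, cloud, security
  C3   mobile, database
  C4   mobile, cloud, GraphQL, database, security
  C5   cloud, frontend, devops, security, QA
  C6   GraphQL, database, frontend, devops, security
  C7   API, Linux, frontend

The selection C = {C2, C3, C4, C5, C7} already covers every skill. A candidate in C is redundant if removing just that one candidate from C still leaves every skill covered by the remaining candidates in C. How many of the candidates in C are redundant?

Drop C2: the rest still cover every skill — redundant.
Drop C3: the rest still cover every skill — redundant.
Drop C4: GraphQL uncovered — not redundant.
Drop C5: devops, QA uncovered — not redundant.
Drop C7: Linux uncovered — not redundant.
2 redundant: C2, C3.

2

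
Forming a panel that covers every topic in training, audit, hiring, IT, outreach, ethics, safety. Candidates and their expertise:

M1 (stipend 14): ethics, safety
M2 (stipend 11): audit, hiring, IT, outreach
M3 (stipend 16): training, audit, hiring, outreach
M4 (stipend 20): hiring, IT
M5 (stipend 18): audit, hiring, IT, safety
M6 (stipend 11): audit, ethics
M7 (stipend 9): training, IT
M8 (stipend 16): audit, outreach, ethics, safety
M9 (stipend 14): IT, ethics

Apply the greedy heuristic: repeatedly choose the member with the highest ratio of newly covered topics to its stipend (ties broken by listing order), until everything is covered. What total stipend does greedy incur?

Pick 1: M2 adds 4 new (audit, hiring, IT, outreach) at stipend 11 (ratio 4/11).
Pick 2: M1 adds 2 new (ethics, safety) at stipend 14 (ratio 2/14).
Pick 3: M7 adds 1 new (training) at stipend 9 (ratio 1/9).
Greedy total stipend: 11 + 14 + 9 = 34.

34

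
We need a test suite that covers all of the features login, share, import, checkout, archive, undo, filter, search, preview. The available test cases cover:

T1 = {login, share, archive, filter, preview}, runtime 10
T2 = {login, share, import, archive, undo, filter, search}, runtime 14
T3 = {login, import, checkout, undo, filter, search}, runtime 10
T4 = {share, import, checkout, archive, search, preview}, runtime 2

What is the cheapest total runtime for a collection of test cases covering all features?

T3, T4 cover every feature at runtime 10 + 2 = 12.
Any cover uses at least 2 test cases; among all covering selections none totals below 12.

12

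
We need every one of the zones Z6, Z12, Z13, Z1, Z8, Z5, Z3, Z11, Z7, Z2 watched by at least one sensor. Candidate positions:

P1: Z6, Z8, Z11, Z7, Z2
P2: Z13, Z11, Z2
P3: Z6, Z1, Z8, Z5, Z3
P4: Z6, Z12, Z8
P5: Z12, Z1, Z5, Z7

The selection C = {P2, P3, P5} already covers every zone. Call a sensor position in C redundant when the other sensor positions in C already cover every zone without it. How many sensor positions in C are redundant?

Drop P2: Z13, Z11, Z2 uncovered — not redundant.
Drop P3: Z6, Z8, Z3 uncovered — not redundant.
Drop P5: Z12, Z7 uncovered — not redundant.
None of the sensor positions in C is redundant.

0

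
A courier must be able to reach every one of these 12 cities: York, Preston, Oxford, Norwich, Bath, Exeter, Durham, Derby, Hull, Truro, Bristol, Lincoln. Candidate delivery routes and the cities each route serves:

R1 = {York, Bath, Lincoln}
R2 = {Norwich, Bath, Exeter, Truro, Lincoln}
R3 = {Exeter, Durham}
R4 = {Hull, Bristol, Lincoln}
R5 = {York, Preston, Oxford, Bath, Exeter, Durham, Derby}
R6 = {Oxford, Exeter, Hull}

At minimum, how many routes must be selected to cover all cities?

3

R2, R4, R5 together cover {York, Preston, Oxford, Norwich, Bath, Exeter, Durham, Derby, Hull, Truro, Bristol, Lincoln} — every city.
No 2 of the 6 routes cover everything (all 15 pairs fall short), so 3 is minimum.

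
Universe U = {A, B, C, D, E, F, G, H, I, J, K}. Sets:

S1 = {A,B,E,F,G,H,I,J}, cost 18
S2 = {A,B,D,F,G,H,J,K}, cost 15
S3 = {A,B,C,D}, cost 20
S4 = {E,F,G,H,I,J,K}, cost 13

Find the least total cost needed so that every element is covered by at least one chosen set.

33

S3, S4 cover every element at cost 20 + 13 = 33.
Any cover uses at least 2 sets; among all covering selections none totals below 33.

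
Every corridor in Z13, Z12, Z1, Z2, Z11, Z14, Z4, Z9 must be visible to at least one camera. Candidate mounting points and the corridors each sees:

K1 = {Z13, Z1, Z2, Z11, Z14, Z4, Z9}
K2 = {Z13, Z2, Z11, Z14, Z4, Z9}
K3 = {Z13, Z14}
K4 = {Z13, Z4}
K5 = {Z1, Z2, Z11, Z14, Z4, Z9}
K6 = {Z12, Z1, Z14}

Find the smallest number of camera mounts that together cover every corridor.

K1, K6 together cover {Z13, Z12, Z1, Z2, Z11, Z14, Z4, Z9} — every corridor.
No single camera mount contains all 8 corridors, so 2 is optimal.

2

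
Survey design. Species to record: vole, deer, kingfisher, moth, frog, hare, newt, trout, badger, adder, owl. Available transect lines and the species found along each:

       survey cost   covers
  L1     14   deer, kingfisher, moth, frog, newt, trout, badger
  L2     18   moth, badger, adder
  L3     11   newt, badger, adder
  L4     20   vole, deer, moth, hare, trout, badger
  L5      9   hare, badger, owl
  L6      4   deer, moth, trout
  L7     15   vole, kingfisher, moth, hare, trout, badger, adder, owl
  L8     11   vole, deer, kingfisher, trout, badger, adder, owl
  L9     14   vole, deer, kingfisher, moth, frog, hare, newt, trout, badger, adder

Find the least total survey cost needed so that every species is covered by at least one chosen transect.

23

L5, L9 cover every species at survey cost 9 + 14 = 23.
Any cover uses at least 2 transects; among all covering selections none totals below 23.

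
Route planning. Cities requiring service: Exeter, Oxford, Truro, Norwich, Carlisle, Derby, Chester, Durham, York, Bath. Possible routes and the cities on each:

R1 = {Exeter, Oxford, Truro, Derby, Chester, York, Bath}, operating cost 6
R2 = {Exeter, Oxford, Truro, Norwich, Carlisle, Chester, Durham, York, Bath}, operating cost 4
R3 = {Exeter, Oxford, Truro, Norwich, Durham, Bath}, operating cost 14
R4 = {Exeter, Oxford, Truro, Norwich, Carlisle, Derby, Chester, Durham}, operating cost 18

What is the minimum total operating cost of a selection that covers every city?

R1, R2 cover every city at operating cost 6 + 4 = 10.
Any cover uses at least 2 routes; among all covering selections none totals below 10.

10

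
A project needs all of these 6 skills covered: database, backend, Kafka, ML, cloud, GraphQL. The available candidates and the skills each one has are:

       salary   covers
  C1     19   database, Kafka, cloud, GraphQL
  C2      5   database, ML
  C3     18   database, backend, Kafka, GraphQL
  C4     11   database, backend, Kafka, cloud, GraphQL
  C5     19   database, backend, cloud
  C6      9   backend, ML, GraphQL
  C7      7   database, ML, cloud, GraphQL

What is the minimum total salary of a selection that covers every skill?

16

C2, C4 cover every skill at salary 5 + 11 = 16.
Any cover uses at least 2 candidates; among all covering selections none totals below 16.
Greedy by coverage-per-salary would pick C7, C4 for 18 — worse than the optimum 16.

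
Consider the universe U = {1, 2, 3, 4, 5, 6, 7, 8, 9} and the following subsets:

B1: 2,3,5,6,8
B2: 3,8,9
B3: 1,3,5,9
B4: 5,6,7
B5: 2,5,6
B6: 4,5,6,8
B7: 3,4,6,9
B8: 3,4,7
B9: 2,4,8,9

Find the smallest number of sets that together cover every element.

3

B1, B3, B8 together cover {1, 2, 3, 4, 5, 6, 7, 8, 9} — every element.
No 2 of the 9 sets cover everything (all 36 pairs fall short), so 3 is minimum.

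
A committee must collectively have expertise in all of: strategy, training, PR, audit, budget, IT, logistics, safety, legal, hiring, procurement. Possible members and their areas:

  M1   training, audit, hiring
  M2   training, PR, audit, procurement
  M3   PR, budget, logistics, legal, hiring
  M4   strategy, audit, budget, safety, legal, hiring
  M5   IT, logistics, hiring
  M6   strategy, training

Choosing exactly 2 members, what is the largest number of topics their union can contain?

9

Choosing M2, M4 covers {strategy, training, PR, audit, budget, safety, legal, hiring, procurement} — 9 topics.
No choice of 2 members does better; here IT, logistics are left uncovered.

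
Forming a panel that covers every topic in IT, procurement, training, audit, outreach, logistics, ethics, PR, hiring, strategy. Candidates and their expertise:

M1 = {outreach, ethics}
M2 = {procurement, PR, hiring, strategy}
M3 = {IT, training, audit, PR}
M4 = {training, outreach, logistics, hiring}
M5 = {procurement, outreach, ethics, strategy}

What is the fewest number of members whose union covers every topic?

3

M3, M4, M5 together cover {IT, procurement, training, audit, outreach, logistics, ethics, PR, hiring, strategy} — every topic.
No 2 of the 5 members cover everything (all 10 pairs fall short), so 3 is minimum.
Greedy (largest uncovered first) would take M2, M3, M1, M4 — 4 members — but 3 suffice.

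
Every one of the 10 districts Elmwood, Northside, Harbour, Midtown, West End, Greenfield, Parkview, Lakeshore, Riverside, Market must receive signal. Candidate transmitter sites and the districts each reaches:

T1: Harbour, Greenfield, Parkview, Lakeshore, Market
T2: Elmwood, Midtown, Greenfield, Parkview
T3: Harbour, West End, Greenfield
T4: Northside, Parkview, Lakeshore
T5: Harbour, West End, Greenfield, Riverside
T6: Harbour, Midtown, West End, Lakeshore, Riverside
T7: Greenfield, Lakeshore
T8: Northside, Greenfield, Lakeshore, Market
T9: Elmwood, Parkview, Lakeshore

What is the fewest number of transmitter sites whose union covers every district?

T2, T5, T8 together cover {Elmwood, Northside, Harbour, Midtown, West End, Greenfield, Parkview, Lakeshore, Riverside, Market} — every district.
No 2 of the 9 transmitter sites cover everything (all 36 pairs fall short), so 3 is minimum.

3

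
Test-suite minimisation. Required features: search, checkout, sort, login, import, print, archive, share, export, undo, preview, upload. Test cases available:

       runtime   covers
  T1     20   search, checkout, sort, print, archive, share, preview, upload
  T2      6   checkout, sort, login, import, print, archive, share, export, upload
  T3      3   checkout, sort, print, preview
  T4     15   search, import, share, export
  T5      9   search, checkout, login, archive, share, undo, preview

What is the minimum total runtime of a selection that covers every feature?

T2, T5 cover every feature at runtime 6 + 9 = 15.
Any cover uses at least 2 test cases; among all covering selections none totals below 15.
Greedy by coverage-per-runtime would pick T2, T3, T5 for 18 — worse than the optimum 15.

15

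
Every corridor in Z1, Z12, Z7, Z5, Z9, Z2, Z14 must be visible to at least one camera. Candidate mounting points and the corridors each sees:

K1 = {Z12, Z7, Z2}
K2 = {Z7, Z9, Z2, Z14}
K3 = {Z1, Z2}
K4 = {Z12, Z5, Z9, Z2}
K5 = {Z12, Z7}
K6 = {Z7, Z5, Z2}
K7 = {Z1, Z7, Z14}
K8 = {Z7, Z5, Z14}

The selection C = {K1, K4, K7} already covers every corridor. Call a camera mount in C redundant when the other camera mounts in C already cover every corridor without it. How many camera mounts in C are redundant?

Drop K1: the rest still cover every corridor — redundant.
Drop K4: Z5, Z9 uncovered — not redundant.
Drop K7: Z1, Z14 uncovered — not redundant.
1 redundant: K1.

1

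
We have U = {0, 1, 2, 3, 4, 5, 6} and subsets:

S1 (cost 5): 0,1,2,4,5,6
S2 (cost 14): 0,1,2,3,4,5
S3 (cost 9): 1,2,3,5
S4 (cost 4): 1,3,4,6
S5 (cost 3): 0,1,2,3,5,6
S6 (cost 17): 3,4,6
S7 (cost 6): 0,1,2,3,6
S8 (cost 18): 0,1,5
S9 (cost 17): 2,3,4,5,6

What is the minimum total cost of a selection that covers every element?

S4, S5 cover every element at cost 4 + 3 = 7.
Any cover uses at least 2 sets; among all covering selections none totals below 7.

7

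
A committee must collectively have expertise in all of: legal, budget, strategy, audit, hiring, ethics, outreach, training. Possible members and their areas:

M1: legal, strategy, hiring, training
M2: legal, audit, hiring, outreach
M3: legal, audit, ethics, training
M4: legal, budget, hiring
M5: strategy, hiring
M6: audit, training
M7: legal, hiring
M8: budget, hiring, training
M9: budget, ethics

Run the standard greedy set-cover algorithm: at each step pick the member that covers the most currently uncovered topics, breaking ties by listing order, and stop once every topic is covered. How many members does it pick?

3

Pick 1: M1 covers 4 new topics (legal, strategy, hiring, training).
Pick 2: M2 covers 2 new topics (audit, outreach).
Pick 3: M9 covers 2 new topics (budget, ethics).
Greedy uses 3 members.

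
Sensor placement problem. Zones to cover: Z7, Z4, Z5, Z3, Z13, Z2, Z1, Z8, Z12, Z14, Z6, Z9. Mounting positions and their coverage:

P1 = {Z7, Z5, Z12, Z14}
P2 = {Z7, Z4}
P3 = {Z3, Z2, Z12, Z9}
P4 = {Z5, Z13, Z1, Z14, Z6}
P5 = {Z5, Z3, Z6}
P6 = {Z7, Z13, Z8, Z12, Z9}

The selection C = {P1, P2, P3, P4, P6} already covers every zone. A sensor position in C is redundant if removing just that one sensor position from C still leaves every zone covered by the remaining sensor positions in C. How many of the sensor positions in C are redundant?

Drop P1: the rest still cover every zone — redundant.
Drop P2: Z4 uncovered — not redundant.
Drop P3: Z3, Z2 uncovered — not redundant.
Drop P4: Z1, Z6 uncovered — not redundant.
Drop P6: Z8 uncovered — not redundant.
1 redundant: P1.

1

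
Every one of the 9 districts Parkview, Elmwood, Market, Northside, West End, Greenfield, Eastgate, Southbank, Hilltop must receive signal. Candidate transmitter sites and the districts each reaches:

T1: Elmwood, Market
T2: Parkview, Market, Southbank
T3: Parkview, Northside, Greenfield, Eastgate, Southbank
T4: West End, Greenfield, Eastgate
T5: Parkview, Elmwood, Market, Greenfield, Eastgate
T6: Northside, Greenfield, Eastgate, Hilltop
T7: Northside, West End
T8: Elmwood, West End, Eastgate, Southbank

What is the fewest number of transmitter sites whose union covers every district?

3

T2, T6, T8 together cover {Parkview, Elmwood, Market, Northside, West End, Greenfield, Eastgate, Southbank, Hilltop} — every district.
No 2 of the 8 transmitter sites cover everything (all 28 pairs fall short), so 3 is minimum.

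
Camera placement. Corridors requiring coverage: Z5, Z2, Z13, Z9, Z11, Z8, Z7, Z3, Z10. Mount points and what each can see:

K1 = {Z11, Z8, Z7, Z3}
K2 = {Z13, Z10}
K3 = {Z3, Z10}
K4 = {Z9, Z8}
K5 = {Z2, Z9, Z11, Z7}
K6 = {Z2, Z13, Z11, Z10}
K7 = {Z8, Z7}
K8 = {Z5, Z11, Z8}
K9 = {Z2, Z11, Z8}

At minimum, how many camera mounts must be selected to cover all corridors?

K1, K2, K5, K8 together cover {Z5, Z2, Z13, Z9, Z11, Z8, Z7, Z3, Z10} — every corridor.
No 3 of the 9 camera mounts cover everything (all 84 triples fall short), so 4 is minimum.

4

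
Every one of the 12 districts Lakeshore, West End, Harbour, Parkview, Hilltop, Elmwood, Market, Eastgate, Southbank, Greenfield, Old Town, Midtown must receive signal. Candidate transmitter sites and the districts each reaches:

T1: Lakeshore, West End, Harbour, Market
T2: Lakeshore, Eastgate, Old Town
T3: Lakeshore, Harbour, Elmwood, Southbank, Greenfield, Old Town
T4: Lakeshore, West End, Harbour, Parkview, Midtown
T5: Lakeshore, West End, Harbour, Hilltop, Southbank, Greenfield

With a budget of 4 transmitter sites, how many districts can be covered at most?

Choosing T1, T2, T3, T4 covers {Lakeshore, West End, Harbour, Parkview, Elmwood, Market, Eastgate, Southbank, Greenfield, Old Town, Midtown} — 11 districts.
No choice of 4 transmitter sites does better; here Hilltop is left uncovered.

11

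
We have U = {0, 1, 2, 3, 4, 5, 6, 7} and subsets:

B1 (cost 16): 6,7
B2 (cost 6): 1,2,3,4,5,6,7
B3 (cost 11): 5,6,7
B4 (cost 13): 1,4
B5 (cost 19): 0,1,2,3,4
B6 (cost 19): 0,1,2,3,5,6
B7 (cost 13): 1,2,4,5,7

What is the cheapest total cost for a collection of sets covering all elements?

B2, B5 cover every element at cost 6 + 19 = 25.
Any cover uses at least 2 sets; among all covering selections none totals below 25.

25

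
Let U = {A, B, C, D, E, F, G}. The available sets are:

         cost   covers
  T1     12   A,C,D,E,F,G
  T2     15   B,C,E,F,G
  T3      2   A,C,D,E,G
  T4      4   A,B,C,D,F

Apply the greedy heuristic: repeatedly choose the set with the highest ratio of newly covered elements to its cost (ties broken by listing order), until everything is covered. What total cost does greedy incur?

Pick 1: T3 adds 5 new (A, C, D, E, G) at cost 2 (ratio 5/2).
Pick 2: T4 adds 2 new (B, F) at cost 4 (ratio 2/4).
Greedy total cost: 2 + 4 = 6.

6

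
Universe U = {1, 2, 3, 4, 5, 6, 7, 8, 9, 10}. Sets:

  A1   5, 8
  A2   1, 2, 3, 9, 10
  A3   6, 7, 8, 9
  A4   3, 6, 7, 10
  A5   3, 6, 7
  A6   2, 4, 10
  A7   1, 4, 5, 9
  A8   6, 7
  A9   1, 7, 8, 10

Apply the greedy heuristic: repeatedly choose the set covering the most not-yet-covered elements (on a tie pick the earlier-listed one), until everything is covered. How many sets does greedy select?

Pick 1: A2 covers 5 new elements (1, 2, 3, 9, 10).
Pick 2: A3 covers 3 new elements (6, 7, 8).
Pick 3: A7 covers 2 new elements (4, 5).
Greedy uses 3 sets.

3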